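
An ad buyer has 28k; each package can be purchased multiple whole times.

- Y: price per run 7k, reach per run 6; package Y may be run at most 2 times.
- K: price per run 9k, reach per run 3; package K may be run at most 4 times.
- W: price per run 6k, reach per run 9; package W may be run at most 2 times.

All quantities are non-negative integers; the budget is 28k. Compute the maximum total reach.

30

This is a bounded integer knapsack.
2×Y and 2×W: price 26 ≤ 28, reach 2·6 + 2·9 = 30.
1×Y, 1×K, and 2×W: price 28 ≤ 28, reach 1·6 + 1·3 + 2·9 = 27.
Best is 30.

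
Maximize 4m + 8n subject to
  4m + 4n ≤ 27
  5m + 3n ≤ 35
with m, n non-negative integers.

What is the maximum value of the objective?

48

Relaxing integrality, the LP optimum is 54.00 at (m,n) = (0, 6.75), which is not an integer point.
(m,n)=(0,6) is feasible, giving 48.
(m,n)=(1,5) is feasible, giving 44.
(m,n)=(0,5) is feasible, giving 40.
The best lattice point is (0,6), giving 48.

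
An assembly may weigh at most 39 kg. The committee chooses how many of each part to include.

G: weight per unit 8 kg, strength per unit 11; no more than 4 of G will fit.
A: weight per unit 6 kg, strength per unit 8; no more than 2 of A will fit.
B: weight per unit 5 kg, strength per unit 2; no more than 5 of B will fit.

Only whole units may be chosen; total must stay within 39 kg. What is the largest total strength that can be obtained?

This is a bounded integer knapsack.
Take 4×G and 1×A: weight 38 ≤ 39, strength 4·11 + 1·8 = 52.
G has the best ratio (11/8) and is taken to its limit of 4; remaining capacity is filled optimally with the others.

52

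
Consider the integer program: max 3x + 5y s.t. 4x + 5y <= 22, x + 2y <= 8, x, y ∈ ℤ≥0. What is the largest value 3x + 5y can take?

The continuous relaxation peaks at (1.33, 3.33) with value 20.67; rounding to a feasible lattice point costs some objective.
(x,y)=(0,4) is feasible, giving 20.
(x,y)=(1,3) is feasible, giving 18.
(x,y)=(2,2) is feasible, giving 16.
No feasible integer point exceeds 20.

20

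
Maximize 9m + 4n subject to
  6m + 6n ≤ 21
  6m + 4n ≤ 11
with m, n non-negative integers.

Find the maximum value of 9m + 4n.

13

(m,n)=(1,1): 6·1+6·1=12≤21, 6·1+4·1=10≤11, objective 13.
(m,n)=(1,0): 6·1+6·0=6≤21, 6·1+4·0=6≤11, objective 9.
(m,n)=(0,2): 6·0+6·2=12≤21, 6·0+4·2=8≤11, objective 8.
Maximum is 13 at (m,n)=(1,1).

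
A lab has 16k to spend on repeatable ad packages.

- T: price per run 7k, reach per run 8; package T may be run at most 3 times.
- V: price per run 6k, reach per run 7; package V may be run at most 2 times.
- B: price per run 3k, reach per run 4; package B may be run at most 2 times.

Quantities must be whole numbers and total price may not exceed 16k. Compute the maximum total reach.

1×T, 1×V, and 1×B: price 16 ≤ 16, reach 1·8 + 1·7 + 1·4 = 19.
2×V and 1×B: price 15 ≤ 16, reach 2·7 + 1·4 = 18.
Best is 19.

19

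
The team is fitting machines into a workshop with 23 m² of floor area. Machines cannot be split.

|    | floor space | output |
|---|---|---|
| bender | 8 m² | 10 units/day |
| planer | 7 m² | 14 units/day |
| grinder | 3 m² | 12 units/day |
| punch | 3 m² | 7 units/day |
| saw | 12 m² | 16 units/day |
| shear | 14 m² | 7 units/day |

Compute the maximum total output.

43

Allowing fractional choices, the relaxed optimum would be about 46.3, but machines are indivisible.
bender + planer + grinder + punch: floor space 8 + 7 + 3 + 3 = 21 ≤ 23, output 10 + 14 + 12 + 7 = 43.
bender + grinder + saw: floor space 8 + 3 + 12 = 23 ≤ 23, output 10 + 12 + 16 = 38.
planer + grinder + saw: floor space 7 + 3 + 12 = 22 ≤ 23, output 14 + 12 + 16 = 42.
Best is bender, planer, grinder, and punch with total output 43.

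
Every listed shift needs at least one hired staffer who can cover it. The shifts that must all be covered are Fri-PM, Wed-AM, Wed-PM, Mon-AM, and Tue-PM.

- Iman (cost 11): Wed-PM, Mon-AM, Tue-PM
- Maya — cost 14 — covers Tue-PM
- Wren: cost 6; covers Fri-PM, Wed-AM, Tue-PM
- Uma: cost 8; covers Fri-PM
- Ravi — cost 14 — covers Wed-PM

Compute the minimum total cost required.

Choose Iman and Wren: together they cover Fri-PM, Wed-AM, Wed-PM, Mon-AM, Tue-PM — every shift.
Total cost: 11 + 6 = 17.
No cover costs less than 17.

17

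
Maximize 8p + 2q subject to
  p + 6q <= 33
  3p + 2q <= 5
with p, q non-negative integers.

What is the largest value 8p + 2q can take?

10

(p,q)=(1,1) is feasible, giving 10.
(p,q)=(1,0) is feasible, giving 8.
(p,q)=(0,2) is feasible, giving 4.
No feasible integer point exceeds 10.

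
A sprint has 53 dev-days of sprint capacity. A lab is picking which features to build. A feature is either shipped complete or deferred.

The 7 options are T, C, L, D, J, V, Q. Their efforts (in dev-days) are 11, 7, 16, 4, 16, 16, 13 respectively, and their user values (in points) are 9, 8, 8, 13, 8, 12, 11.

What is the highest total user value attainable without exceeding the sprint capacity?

53

Treat it as a binary knapsack problem.
Allowing fractional choices, the relaxed optimum would be about 54.0, but features are indivisible.
T + C + L + D + Q: effort 11 + 7 + 16 + 4 + 13 = 51 ≤ 53, user value 9 + 8 + 8 + 13 + 11 = 49.
T + C + D + V + Q: effort 11 + 7 + 4 + 16 + 13 = 51 ≤ 53, user value 9 + 8 + 13 + 12 + 11 = 53.
T + C + D + J + Q: effort 11 + 7 + 4 + 16 + 13 = 51 ≤ 53, user value 9 + 8 + 13 + 8 + 11 = 49.
Best is T, C, D, V, and Q with total user value 53.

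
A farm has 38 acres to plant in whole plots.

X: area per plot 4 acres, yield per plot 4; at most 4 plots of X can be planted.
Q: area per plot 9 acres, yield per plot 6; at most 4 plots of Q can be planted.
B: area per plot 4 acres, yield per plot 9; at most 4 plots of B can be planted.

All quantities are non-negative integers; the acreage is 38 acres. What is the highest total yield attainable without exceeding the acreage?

54

This is a bounded integer knapsack.
3×X, 1×Q, and 4×B: area 37 ≤ 38, yield 3·4 + 1·6 + 4·9 = 54.
1×X, 2×Q, and 4×B: area 38 ≤ 38, yield 1·4 + 2·6 + 4·9 = 52.
Best is 54.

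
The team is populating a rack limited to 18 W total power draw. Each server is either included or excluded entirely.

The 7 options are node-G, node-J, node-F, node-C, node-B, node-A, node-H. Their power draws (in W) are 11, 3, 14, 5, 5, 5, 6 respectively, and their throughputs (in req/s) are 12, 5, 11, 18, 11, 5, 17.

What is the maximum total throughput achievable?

node-C + node-B + node-H: power draw 5 + 5 + 6 = 16 ≤ 18, throughput 18 + 11 + 17 = 46.
node-J + node-C + node-H: power draw 3 + 5 + 6 = 14 ≤ 18, throughput 5 + 18 + 17 = 40.
node-C + node-A + node-H: power draw 5 + 5 + 6 = 16 ≤ 18, throughput 18 + 5 + 17 = 40.
Best is node-C, node-B, and node-H with total throughput 46.

46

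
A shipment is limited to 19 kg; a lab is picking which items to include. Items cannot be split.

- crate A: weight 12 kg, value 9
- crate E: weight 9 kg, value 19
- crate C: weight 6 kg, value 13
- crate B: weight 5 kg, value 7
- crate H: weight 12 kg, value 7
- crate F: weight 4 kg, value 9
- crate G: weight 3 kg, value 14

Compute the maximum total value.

46

This is a 0-1 knapsack instance.
crate C + crate B + crate F + crate G: weight 6 + 5 + 4 + 3 = 18 ≤ 19, value 13 + 7 + 9 + 14 = 43.
crate E + crate C + crate G: weight 9 + 6 + 3 = 18 ≤ 19, value 19 + 13 + 14 = 46.
Best is crate E, crate C, and crate G with total value 46.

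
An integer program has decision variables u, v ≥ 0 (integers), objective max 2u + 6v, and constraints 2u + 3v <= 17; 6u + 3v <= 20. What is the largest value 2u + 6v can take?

30

The continuous relaxation peaks at (0, 5.67) with value 34.00; rounding to a feasible lattice point costs some objective.
(u,v)=(0,5) is feasible, giving 30.
(u,v)=(1,4) is feasible, giving 26.
The best lattice point is (0,5), giving 30.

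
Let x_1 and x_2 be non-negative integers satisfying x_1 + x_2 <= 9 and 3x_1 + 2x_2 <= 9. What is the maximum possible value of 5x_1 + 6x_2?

The continuous relaxation peaks at (0, 4.5) with value 27.00; rounding to a feasible lattice point costs some objective.
(x_1,x_2)=(0,4): 1·0+1·4=4≤9, 3·0+2·4=8≤9, objective 24.
(x_1,x_2)=(1,3): 1·1+1·3=4≤9, 3·1+2·3=9≤9, objective 23.
(x_1,x_2)=(0,3): 1·0+1·3=3≤9, 3·0+2·3=6≤9, objective 18.
No feasible integer point exceeds 24.

24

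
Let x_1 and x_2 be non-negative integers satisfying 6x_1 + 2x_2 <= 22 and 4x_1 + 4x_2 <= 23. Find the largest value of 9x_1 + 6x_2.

The continuous relaxation peaks at (2.62, 3.12) with value 42.38; rounding to a feasible lattice point costs some objective.
(x_1,x_2)=(3,2): 6·3+2·2=22≤22, 4·3+4·2=20≤23, objective 39.
(x_1,x_2)=(2,3): 6·2+2·3=18≤22, 4·2+4·3=20≤23, objective 36.
(x_1,x_2)=(3,1): 6·3+2·1=20≤22, 4·3+4·1=16≤23, objective 33.
The best lattice point is (3,2), giving 39.

39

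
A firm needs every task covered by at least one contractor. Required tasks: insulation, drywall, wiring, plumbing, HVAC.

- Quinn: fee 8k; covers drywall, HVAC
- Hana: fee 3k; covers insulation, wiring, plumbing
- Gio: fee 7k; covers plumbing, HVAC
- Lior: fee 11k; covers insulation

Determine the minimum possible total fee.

11

This is an integer covering problem.
Choose Quinn and Hana: together they cover insulation, drywall, wiring, plumbing, HVAC — every task.
Total fee: 8 + 3 = 11.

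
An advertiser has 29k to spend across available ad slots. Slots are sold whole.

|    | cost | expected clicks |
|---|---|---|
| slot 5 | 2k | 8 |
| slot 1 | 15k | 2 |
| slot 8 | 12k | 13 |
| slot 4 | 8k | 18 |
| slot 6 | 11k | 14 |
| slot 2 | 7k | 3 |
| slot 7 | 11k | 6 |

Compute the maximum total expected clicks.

43

Treat it as a binary knapsack problem.
Allowing fractional choices, the relaxed optimum would be about 48.7, but ad slots are indivisible.
slot 5 + slot 8 + slot 4 + slot 2: cost 2 + 12 + 8 + 7 = 29 ≤ 29, expected clicks 8 + 13 + 18 + 3 = 42.
slot 5 + slot 4 + slot 6 + slot 2: cost 2 + 8 + 11 + 7 = 28 ≤ 29, expected clicks 8 + 18 + 14 + 3 = 43.
slot 5 + slot 4 + slot 6: cost 2 + 8 + 11 = 21 ≤ 29, expected clicks 8 + 18 + 14 = 40.
Best is slot 5, slot 4, slot 6, and slot 2 with total expected clicks 43.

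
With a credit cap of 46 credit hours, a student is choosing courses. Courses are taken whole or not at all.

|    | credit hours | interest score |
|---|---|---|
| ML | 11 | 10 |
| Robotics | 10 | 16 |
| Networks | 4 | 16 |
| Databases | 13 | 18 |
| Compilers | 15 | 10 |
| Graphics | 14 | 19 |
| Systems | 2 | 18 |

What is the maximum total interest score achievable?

Allowing fractional choices, the relaxed optimum would be about 89.7, but courses are indivisible.
ML + Networks + Databases + Graphics + Systems: credit hours 11 + 4 + 13 + 14 + 2 = 44 ≤ 46, interest score 10 + 16 + 18 + 19 + 18 = 81.
Robotics + Networks + Databases + Graphics + Systems: credit hours 10 + 4 + 13 + 14 + 2 = 43 ≤ 46, interest score 16 + 16 + 18 + 19 + 18 = 87.
Best is Robotics, Networks, Databases, Graphics, and Systems with total interest score 87.

87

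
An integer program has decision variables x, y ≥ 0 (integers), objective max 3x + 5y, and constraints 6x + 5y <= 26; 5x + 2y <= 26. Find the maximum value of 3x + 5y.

25

(x,y)=(0,5) is feasible, giving 25.
(x,y)=(1,4) is feasible, giving 23.
The best lattice point is (0,5), giving 25.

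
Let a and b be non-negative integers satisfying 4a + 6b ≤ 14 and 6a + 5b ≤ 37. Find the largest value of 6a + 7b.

(a,b)=(2,1): 4·2+6·1=14≤14, 6·2+5·1=17≤37, objective 19.
(a,b)=(3,0): 4·3+6·0=12≤14, 6·3+5·0=18≤37, objective 18.
(a,b)=(1,1): 4·1+6·1=10≤14, 6·1+5·1=11≤37, objective 13.
Maximum is 19 at (a,b)=(2,1).

19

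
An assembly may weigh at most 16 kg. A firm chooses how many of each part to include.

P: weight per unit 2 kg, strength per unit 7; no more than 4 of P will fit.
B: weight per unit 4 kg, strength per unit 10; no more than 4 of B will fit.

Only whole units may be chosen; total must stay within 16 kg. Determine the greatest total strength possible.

2×P and 3×B: weight 16 ≤ 16, strength 2·7 + 3·10 = 44.
4×P and 2×B: weight 16 ≤ 16, strength 4·7 + 2·10 = 48.
Best is 48.

48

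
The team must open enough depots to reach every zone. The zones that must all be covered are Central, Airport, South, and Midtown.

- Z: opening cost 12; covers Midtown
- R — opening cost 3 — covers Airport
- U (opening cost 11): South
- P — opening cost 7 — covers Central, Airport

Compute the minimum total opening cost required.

30

The greedy cost-per-new-zone heuristic would pick R, P, U, and Z for 33, but a cheaper cover exists.
Choose Z, U, and P: together they cover Central, Airport, South, Midtown — every zone.
Total opening cost: 12 + 11 + 7 = 30.
No cover costs less than 30.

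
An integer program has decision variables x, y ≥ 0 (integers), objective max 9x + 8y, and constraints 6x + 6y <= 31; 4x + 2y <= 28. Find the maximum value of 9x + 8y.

45

(x,y)=(5,0): 6·5+6·0=30≤31, 4·5+2·0=20≤28, objective 45.
(x,y)=(4,1): 6·4+6·1=30≤31, 4·4+2·1=18≤28, objective 44.
(x,y)=(4,0): 6·4+6·0=24≤31, 4·4+2·0=16≤28, objective 36.
Maximum is 45 at (x,y)=(5,0).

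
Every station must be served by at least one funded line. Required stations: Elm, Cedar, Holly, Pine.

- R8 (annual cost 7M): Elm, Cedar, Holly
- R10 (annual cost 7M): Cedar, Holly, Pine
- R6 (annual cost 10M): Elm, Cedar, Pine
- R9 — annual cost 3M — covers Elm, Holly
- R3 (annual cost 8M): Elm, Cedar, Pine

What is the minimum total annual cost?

10

Choose R10 and R9: together they cover Elm, Cedar, Holly, Pine — every station.
Total annual cost: 7 + 3 = 10.
No cover costs less than 10.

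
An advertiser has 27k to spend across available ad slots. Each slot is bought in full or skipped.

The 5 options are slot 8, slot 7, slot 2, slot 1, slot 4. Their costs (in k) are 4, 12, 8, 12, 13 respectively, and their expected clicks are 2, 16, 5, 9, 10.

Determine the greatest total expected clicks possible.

26

Take slot 7 and slot 4: cost 12 + 13 = 25 ≤ 27, expected clicks 16 + 10 = 26.
No other feasible combination does better.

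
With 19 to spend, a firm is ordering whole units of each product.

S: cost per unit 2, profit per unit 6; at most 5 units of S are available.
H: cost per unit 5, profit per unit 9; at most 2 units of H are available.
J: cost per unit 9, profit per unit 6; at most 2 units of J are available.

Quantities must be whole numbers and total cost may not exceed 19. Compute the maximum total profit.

42

5×S and 1×H: cost 15 ≤ 19, profit 5·6 + 1·9 = 39.
4×S and 2×H: cost 18 ≤ 19, profit 4·6 + 2·9 = 42.
Best is 42.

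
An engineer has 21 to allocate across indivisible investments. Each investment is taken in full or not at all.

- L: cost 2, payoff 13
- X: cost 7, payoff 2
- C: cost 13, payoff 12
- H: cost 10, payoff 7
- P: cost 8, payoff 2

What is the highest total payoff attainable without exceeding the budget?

25

Allowing fractional choices, the relaxed optimum would be about 29.2, but investments are indivisible.
L + C: cost 2 + 13 = 15 ≤ 21, payoff 13 + 12 = 25.
L + H + P: cost 2 + 10 + 8 = 20 ≤ 21, payoff 13 + 7 + 2 = 22.
L + X + H: cost 2 + 7 + 10 = 19 ≤ 21, payoff 13 + 2 + 7 = 22.
Best is L and C with total payoff 25.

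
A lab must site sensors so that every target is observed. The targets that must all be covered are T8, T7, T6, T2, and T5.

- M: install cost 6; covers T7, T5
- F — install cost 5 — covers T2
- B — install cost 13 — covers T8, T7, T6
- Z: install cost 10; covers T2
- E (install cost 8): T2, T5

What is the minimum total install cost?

21

The greedy cost-per-new-target heuristic would pick M, F, and B for 24, but a cheaper cover exists.
Choose B and E: together they cover T8, T7, T6, T2, T5 — every target.
Total install cost: 13 + 8 = 21.
No cover costs less than 21.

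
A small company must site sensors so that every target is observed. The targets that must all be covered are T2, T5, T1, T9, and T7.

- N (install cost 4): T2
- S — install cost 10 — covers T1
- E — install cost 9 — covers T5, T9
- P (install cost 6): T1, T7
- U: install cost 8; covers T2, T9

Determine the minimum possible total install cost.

This is a weighted set-cover instance.
Choose N, E, and P: together they cover T2, T5, T1, T9, T7 — every target.
Total install cost: 4 + 9 + 6 = 19.
No cover costs less than 19.

19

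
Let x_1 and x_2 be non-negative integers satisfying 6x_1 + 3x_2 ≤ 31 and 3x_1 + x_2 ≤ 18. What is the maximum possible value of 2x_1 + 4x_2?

The continuous relaxation peaks at (0, 10.3) with value 41.33; rounding to a feasible lattice point costs some objective.
(x_1,x_2)=(0,10): 6·0+3·10=30≤31, 3·0+1·10=10≤18, objective 40.
(x_1,x_2)=(0,9): 6·0+3·9=27≤31, 3·0+1·9=9≤18, objective 36.
No feasible integer point exceeds 40.

40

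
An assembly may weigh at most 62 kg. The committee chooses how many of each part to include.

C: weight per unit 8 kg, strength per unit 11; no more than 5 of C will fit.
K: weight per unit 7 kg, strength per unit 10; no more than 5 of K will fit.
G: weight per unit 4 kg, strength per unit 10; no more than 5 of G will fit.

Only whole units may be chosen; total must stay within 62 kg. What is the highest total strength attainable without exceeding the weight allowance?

G has the best ratio (10/4); taking only G gives at most 5×10 = 50 (stopped by the supply cap of 5).
Mixing does better — 5×C and 5×G: weight 60 ≤ 62, strength 5·11 + 5·10 = 105.

105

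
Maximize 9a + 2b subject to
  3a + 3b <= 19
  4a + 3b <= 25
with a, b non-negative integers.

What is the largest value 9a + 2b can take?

54

Relaxing integrality, the LP optimum is 56.25 at (a,b) = (6.25, 0), which is not an integer point.
(a,b)=(6,0): 3·6+3·0=18≤19, 4·6+3·0=24≤25, objective 54.
(a,b)=(5,1): 3·5+3·1=18≤19, 4·5+3·1=23≤25, objective 47.
(a,b)=(5,0): 3·5+3·0=15≤19, 4·5+3·0=20≤25, objective 45.
No feasible integer point exceeds 54.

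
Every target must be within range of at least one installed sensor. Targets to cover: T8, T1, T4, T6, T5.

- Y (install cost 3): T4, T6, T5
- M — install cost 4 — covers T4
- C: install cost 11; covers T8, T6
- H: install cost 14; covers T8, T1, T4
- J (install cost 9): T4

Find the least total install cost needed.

17

This is a weighted set-cover instance.
Choose Y and H: together they cover T8, T1, T4, T6, T5 — every target.
Total install cost: 3 + 14 = 17.
No cover costs less than 17.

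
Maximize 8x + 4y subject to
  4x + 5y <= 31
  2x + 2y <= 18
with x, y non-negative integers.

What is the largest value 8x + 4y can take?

Relaxing integrality, the LP optimum is 62.00 at (x,y) = (7.75, 0), which is not an integer point.
(x,y)=(7,0): 4·7+5·0=28≤31, 2·7+2·0=14≤18, objective 56.
(x,y)=(6,1): 4·6+5·1=29≤31, 2·6+2·1=14≤18, objective 52.
(x,y)=(6,0): 4·6+5·0=24≤31, 2·6+2·0=12≤18, objective 48.
Maximum is 56 at (x,y)=(7,0).

56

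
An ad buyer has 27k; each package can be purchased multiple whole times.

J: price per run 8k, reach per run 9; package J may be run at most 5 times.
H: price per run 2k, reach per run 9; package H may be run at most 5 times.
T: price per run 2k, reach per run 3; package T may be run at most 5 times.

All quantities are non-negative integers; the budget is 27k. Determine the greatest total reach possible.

66

H has the best ratio (9/2); taking only H gives at most 5×9 = 45 (stopped by the supply cap of 5).
Mixing does better — 1×J, 5×H, and 4×T: price 26 ≤ 27, reach 1·9 + 5·9 + 4·3 = 66.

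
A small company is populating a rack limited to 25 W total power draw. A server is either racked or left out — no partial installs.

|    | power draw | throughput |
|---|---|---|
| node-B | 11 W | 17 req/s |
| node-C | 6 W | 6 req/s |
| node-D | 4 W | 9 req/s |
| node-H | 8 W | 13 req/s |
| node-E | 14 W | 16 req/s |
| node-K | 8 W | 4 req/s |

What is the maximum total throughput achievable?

39

This is an integer program with binary decision variables.
Allowing fractional choices, the relaxed optimum would be about 41.3, but servers are indivisible.
node-B + node-C + node-H: power draw 11 + 6 + 8 = 25 ≤ 25, throughput 17 + 6 + 13 = 36.
node-B + node-D + node-H: power draw 11 + 4 + 8 = 23 ≤ 25, throughput 17 + 9 + 13 = 39.
Best is node-B, node-D, and node-H with total throughput 39.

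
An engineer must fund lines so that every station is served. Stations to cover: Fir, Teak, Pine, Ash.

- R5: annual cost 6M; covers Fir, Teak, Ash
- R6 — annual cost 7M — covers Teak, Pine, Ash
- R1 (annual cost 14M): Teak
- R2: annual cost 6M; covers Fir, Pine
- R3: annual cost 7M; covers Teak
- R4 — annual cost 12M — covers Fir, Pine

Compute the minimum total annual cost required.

Choose R5 and R2: together they cover Fir, Teak, Pine, Ash — every station.
Total annual cost: 6 + 6 = 12.
No cover costs less than 12.

12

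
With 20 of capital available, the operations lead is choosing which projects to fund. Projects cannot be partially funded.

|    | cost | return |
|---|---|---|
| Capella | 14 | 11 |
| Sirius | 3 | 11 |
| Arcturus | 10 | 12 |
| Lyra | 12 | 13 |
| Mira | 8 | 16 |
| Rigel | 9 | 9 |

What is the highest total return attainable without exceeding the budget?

Allowing fractional choices, the relaxed optimum would be about 37.8, but projects are indivisible.
Sirius + Mira + Rigel: cost 3 + 8 + 9 = 20 ≤ 20, return 11 + 16 + 9 = 36.
Lyra + Mira: cost 12 + 8 = 20 ≤ 20, return 13 + 16 = 29.
Arcturus + Mira: cost 10 + 8 = 18 ≤ 20, return 12 + 16 = 28.
Best is Sirius, Mira, and Rigel with total return 36.

36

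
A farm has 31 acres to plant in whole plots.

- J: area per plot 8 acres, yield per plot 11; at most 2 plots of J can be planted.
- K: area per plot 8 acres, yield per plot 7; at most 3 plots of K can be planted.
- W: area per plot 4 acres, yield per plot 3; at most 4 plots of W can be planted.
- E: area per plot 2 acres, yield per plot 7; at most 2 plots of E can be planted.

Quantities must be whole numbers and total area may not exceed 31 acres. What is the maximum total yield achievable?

43

2×J, 1×K, and 2×E: area 28 ≤ 31, yield 2·11 + 1·7 + 2·7 = 43.
2×J, 2×W, and 2×E: area 28 ≤ 31, yield 2·11 + 2·3 + 2·7 = 42.
Best is 43.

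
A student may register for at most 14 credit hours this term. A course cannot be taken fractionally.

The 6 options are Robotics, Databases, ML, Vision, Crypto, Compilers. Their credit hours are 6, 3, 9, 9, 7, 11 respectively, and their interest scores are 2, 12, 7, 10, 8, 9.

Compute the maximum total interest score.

Allowing fractional choices, the relaxed optimum would be about 24.4, but courses are indivisible.
Databases + Compilers: credit hours 3 + 11 = 14 ≤ 14, interest score 12 + 9 = 21.
Databases + Vision: credit hours 3 + 9 = 12 ≤ 14, interest score 12 + 10 = 22.
Best is Databases and Vision with total interest score 22.

22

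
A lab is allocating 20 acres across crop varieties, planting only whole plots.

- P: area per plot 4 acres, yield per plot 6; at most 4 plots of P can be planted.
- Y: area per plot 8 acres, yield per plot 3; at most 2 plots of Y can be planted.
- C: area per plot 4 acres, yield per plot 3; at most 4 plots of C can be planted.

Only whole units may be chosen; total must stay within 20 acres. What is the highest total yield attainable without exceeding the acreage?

27

P has the best ratio (6/4); taking only P gives at most 4×6 = 24 (stopped by the supply cap of 4).
Mixing does better — 4×P and 1×C: area 20 ≤ 20, yield 4·6 + 1·3 = 27.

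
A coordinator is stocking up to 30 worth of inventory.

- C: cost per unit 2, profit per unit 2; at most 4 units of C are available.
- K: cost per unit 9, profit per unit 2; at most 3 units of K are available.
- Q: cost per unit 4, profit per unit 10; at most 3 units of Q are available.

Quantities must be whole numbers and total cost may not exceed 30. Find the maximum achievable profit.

40

This is a bounded integer knapsack.
Q has the best ratio (10/4); taking only Q gives at most 3×10 = 30 (stopped by the supply cap of 3).
Mixing does better — 4×C, 1×K, and 3×Q: cost 29 ≤ 30, profit 4·2 + 1·2 + 3·10 = 40.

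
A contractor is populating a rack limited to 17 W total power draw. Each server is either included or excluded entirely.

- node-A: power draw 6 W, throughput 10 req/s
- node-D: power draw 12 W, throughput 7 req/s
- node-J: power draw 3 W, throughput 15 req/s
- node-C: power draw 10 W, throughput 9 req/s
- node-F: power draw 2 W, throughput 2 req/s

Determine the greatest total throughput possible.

27

node-A + node-J + node-F: power draw 6 + 3 + 2 = 11 ≤ 17, throughput 10 + 15 + 2 = 27.
node-J + node-C + node-F: power draw 3 + 10 + 2 = 15 ≤ 17, throughput 15 + 9 + 2 = 26.
Best is node-A, node-J, and node-F with total throughput 27.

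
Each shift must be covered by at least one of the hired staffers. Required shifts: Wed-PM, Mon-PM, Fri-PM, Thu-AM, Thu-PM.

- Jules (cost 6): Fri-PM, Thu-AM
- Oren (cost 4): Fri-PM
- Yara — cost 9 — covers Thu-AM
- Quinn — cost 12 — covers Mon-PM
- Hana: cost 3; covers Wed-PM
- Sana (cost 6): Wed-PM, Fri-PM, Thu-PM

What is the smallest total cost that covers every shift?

Choose Jules, Quinn, and Sana: together they cover Wed-PM, Mon-PM, Fri-PM, Thu-AM, Thu-PM — every shift.
Total cost: 6 + 12 + 6 = 24.
No cover costs less than 24.

24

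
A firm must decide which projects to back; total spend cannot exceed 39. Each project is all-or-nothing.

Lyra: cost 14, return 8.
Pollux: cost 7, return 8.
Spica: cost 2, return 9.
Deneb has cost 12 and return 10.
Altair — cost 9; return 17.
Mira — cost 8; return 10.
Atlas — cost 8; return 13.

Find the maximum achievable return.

Allowing fractional choices, the relaxed optimum would be about 61.2, but projects are indivisible.
Spica + Deneb + Altair + Mira + Atlas: cost 2 + 12 + 9 + 8 + 8 = 39 ≤ 39, return 9 + 10 + 17 + 10 + 13 = 59.
Pollux + Spica + Altair + Mira + Atlas: cost 7 + 2 + 9 + 8 + 8 = 34 ≤ 39, return 8 + 9 + 17 + 10 + 13 = 57.
Pollux + Spica + Deneb + Altair + Atlas: cost 7 + 2 + 12 + 9 + 8 = 38 ≤ 39, return 8 + 9 + 10 + 17 + 13 = 57.
Best is Spica, Deneb, Altair, Mira, and Atlas with total return 59.

59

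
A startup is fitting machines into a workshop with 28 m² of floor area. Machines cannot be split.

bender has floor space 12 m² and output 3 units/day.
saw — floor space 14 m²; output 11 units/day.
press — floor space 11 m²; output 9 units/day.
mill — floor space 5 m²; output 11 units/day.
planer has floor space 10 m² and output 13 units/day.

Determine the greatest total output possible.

33

Take press, mill, and planer: floor space 11 + 5 + 10 = 26 ≤ 28, output 9 + 11 + 13 = 33.
No other feasible combination does better.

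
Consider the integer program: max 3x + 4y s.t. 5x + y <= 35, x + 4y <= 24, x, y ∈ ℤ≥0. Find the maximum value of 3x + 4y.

(x,y)=(6,4) is feasible, giving 34.
(x,y)=(5,4) is feasible, giving 31.
(x,y)=(6,3) is feasible, giving 30.
The best lattice point is (6,4), giving 34.

34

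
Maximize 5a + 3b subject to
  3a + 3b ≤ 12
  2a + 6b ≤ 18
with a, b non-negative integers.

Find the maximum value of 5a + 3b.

20

(a,b)=(4,0): 3·4+3·0=12≤12, 2·4+6·0=8≤18, objective 20.
(a,b)=(3,1): 3·3+3·1=12≤12, 2·3+6·1=12≤18, objective 18.
(a,b)=(3,0): 3·3+3·0=9≤12, 2·3+6·0=6≤18, objective 15.
Maximum is 20 at (a,b)=(4,0).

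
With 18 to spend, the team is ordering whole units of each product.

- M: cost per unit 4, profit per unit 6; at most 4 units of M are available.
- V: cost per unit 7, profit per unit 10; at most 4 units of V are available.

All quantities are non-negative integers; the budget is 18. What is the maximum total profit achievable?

26

1×M and 2×V: cost 18 ≤ 18, profit 1·6 + 2·10 = 26.
4×M: cost 16 ≤ 18, profit 4·6 = 24.
Best is 26.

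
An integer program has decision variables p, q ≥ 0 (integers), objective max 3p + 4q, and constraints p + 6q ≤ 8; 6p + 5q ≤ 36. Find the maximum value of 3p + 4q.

Relaxing integrality, the LP optimum is 18.58 at (p,q) = (5.68, 0.387), which is not an integer point.
(p,q)=(6,0): 1·6+6·0=6≤8, 6·6+5·0=36≤36, objective 18.
(p,q)=(5,0): 1·5+6·0=5≤8, 6·5+5·0=30≤36, objective 15.
(p,q)=(4,0): 1·4+6·0=4≤8, 6·4+5·0=24≤36, objective 12.
No feasible integer point exceeds 18.

18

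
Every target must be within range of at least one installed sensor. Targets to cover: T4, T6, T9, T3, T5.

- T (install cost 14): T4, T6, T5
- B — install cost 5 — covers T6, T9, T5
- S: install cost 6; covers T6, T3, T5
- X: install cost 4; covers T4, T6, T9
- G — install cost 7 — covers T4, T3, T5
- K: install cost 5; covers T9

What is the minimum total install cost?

This is an integer covering problem.
Choose S and X: together they cover T4, T6, T9, T3, T5 — every target.
Total install cost: 6 + 4 = 10.
No cover costs less than 10.

10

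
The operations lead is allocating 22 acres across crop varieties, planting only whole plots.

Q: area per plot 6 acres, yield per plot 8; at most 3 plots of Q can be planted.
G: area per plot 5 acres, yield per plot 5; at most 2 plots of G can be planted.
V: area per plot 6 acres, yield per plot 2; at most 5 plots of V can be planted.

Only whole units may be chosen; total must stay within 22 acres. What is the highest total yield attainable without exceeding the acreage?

3×Q: area 18 ≤ 22, yield 3·8 = 24.
2×Q and 2×G: area 22 ≤ 22, yield 2·8 + 2·5 = 26.
Best is 26.

26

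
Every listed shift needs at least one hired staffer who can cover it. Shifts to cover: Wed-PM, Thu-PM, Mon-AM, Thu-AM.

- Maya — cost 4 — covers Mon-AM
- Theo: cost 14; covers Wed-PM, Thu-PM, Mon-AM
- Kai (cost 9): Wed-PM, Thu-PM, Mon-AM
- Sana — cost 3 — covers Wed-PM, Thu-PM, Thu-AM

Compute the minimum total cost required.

Choose Maya and Sana: together they cover Wed-PM, Thu-PM, Mon-AM, Thu-AM — every shift.
Total cost: 4 + 3 = 7.
No cover costs less than 7.

7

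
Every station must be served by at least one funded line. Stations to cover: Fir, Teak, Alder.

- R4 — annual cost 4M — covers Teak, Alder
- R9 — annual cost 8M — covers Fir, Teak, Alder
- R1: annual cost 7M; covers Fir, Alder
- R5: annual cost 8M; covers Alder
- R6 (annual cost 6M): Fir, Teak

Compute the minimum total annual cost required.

The greedy cost-per-new-station heuristic would pick R4 and R6 for 10, but a cheaper cover exists.
R9 alone covers Fir, Teak, Alder — every station.
Total annual cost: 8.
No cover costs less than 8.

8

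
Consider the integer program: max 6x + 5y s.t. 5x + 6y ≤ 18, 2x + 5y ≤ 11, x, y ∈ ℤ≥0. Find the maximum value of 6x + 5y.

Relaxing integrality, the LP optimum is 21.60 at (x,y) = (3.6, 0), which is not an integer point.
(x,y)=(3,0): 5·3+6·0=15≤18, 2·3+5·0=6≤11, objective 18.
(x,y)=(2,1): 5·2+6·1=16≤18, 2·2+5·1=9≤11, objective 17.
(x,y)=(2,0): 5·2+6·0=10≤18, 2·2+5·0=4≤11, objective 12.
No feasible integer point exceeds 18.

18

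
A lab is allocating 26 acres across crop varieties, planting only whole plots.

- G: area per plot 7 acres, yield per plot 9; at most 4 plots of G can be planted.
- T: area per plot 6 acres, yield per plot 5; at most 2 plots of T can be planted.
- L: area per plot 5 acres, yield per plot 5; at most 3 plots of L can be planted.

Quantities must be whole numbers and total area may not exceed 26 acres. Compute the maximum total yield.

G has the best ratio (9/7); taking only G gives at most 3×9 = 27 (stopped by the area limit).
Mixing does better — 3×G and 1×L: area 26 ≤ 26, yield 3·9 + 1·5 = 32.

32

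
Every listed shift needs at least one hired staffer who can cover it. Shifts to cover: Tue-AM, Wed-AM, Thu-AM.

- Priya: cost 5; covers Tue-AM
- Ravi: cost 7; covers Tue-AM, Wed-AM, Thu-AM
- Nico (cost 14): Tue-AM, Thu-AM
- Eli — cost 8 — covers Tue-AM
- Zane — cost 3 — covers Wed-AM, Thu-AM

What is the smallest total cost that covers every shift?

The greedy cost-per-new-shift heuristic would pick Zane and Priya for 8, but a cheaper cover exists.
Ravi alone covers Tue-AM, Wed-AM, Thu-AM — every shift.
Total cost: 7.
No cover costs less than 7.

7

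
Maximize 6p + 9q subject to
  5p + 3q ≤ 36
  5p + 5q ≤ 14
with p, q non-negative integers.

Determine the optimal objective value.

(p,q)=(0,2) is feasible, giving 18.
(p,q)=(1,1) is feasible, giving 15.
(p,q)=(0,1) is feasible, giving 9.
Maximum is 18 at (p,q)=(0,2).

18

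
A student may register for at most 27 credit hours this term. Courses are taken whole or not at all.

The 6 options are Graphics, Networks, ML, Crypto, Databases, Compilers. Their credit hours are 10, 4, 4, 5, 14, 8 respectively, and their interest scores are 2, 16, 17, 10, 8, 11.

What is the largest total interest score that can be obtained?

Treat it as a binary knapsack problem.
Allowing fractional choices, the relaxed optimum would be about 57.4, but courses are indivisible.
Graphics + Networks + ML + Compilers: credit hours 10 + 4 + 4 + 8 = 26 ≤ 27, interest score 2 + 16 + 17 + 11 = 46.
Networks + ML + Crypto + Compilers: credit hours 4 + 4 + 5 + 8 = 21 ≤ 27, interest score 16 + 17 + 10 + 11 = 54.
Networks + ML + Crypto + Databases: credit hours 4 + 4 + 5 + 14 = 27 ≤ 27, interest score 16 + 17 + 10 + 8 = 51.
Best is Networks, ML, Crypto, and Compilers with total interest score 54.

54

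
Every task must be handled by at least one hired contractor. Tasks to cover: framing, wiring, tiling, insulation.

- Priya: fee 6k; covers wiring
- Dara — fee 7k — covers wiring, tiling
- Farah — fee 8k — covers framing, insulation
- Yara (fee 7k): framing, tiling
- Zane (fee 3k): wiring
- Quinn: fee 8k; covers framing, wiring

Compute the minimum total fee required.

15

This is a weighted set-cover instance.
The greedy cost-per-new-task heuristic would pick Zane, Yara, and Farah for 18, but a cheaper cover exists.
Choose Dara and Farah: together they cover framing, wiring, tiling, insulation — every task.
Total fee: 7 + 8 = 15.
No cover costs less than 15.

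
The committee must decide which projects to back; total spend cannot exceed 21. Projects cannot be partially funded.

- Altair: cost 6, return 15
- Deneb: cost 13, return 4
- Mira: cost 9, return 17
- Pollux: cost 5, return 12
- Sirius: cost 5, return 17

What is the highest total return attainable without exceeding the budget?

49

Mira + Pollux + Sirius: cost 9 + 5 + 5 = 19 ≤ 21, return 17 + 12 + 17 = 46.
Altair + Mira + Sirius: cost 6 + 9 + 5 = 20 ≤ 21, return 15 + 17 + 17 = 49.
Best is Altair, Mira, and Sirius with total return 49.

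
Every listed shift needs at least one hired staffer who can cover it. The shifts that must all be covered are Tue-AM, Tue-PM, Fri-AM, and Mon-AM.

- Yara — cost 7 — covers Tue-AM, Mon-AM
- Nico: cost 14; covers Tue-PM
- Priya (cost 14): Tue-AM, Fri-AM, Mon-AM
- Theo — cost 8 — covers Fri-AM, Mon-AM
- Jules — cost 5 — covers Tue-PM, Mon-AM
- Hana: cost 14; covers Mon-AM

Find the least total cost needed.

19

This is an integer covering problem.
The greedy cost-per-new-shift heuristic would pick Jules, Yara, and Theo for 20, but a cheaper cover exists.
Choose Priya and Jules: together they cover Tue-AM, Tue-PM, Fri-AM, Mon-AM — every shift.
Total cost: 14 + 5 = 19.
No cover costs less than 19.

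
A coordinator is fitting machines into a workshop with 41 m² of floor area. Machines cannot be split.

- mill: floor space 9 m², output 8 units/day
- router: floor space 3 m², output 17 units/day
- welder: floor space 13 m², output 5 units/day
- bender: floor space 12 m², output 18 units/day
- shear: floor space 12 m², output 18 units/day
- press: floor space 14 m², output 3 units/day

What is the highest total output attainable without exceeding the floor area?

61

mill + router + bender + shear: floor space 9 + 3 + 12 + 12 = 36 ≤ 41, output 8 + 17 + 18 + 18 = 61.
router + bender + shear + press: floor space 3 + 12 + 12 + 14 = 41 ≤ 41, output 17 + 18 + 18 + 3 = 56.
router + welder + bender + shear: floor space 3 + 13 + 12 + 12 = 40 ≤ 41, output 17 + 5 + 18 + 18 = 58.
Best is mill, router, bender, and shear with total output 61.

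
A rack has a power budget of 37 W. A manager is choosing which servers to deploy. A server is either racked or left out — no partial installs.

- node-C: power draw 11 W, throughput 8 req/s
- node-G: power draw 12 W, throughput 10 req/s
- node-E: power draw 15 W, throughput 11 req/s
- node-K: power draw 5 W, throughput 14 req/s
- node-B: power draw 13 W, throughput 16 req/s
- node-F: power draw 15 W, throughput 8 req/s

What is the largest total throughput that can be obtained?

41

Take node-E, node-K, and node-B: power draw 15 + 5 + 13 = 33 ≤ 37, throughput 11 + 14 + 16 = 41.
No other feasible combination does better.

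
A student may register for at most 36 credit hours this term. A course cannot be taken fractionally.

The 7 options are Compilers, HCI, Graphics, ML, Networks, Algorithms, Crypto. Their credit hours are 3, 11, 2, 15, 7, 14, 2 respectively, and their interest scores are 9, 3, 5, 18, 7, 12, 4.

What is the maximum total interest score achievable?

Treat it as a binary knapsack problem.
Compilers + Graphics + ML + Algorithms + Crypto: credit hours 3 + 2 + 15 + 14 + 2 = 36 ≤ 36, interest score 9 + 5 + 18 + 12 + 4 = 48.
Compilers + Graphics + ML + Algorithms: credit hours 3 + 2 + 15 + 14 = 34 ≤ 36, interest score 9 + 5 + 18 + 12 = 44.
Compilers + Graphics + ML + Networks + Crypto: credit hours 3 + 2 + 15 + 7 + 2 = 29 ≤ 36, interest score 9 + 5 + 18 + 7 + 4 = 43.
Best is Compilers, Graphics, ML, Algorithms, and Crypto with total interest score 48.

48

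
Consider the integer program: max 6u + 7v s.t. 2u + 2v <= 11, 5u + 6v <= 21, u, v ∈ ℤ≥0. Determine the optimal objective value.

The continuous relaxation peaks at (4.2, 0) with value 25.20; rounding to a feasible lattice point costs some objective.
(u,v)=(3,1): 2·3+2·1=8≤11, 5·3+6·1=21≤21, objective 25.
(u,v)=(4,0): 2·4+2·0=8≤11, 5·4+6·0=20≤21, objective 24.
(u,v)=(2,1): 2·2+2·1=6≤11, 5·2+6·1=16≤21, objective 19.
The best lattice point is (3,1), giving 25.

25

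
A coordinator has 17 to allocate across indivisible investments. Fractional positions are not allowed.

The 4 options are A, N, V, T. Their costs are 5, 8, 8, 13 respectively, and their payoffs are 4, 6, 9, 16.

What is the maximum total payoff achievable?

T: cost 13 ≤ 17, payoff 16.
N + V: cost 8 + 8 = 16 ≤ 17, payoff 6 + 9 = 15.
Best is T with total payoff 16.

16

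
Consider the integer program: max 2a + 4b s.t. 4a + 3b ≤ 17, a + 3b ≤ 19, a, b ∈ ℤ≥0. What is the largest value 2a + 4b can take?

Relaxing integrality, the LP optimum is 22.67 at (a,b) = (0, 5.67), which is not an integer point.
(a,b)=(0,5): 4·0+3·5=15≤17, 1·0+3·5=15≤19, objective 20.
(a,b)=(1,4): 4·1+3·4=16≤17, 1·1+3·4=13≤19, objective 18.
(a,b)=(0,4): 4·0+3·4=12≤17, 1·0+3·4=12≤19, objective 16.
The best lattice point is (0,5), giving 20.

20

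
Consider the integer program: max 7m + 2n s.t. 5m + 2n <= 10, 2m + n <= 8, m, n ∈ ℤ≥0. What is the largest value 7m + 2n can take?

14

(m,n)=(2,0) is feasible, giving 14.
(m,n)=(1,1) is feasible, giving 9.
(m,n)=(1,0) is feasible, giving 7.
No feasible integer point exceeds 14.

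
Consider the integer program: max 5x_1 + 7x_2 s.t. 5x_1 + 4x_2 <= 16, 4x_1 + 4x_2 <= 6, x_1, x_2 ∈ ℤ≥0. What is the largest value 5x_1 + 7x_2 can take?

7

(x_1,x_2)=(0,1): 5·0+4·1=4≤16, 4·0+4·1=4≤6, objective 7.
(x_1,x_2)=(1,0): 5·1+4·0=5≤16, 4·1+4·0=4≤6, objective 5.
(x_1,x_2)=(0,0): 5·0+4·0=0≤16, 4·0+4·0=0≤6, objective 0.
Maximum is 7 at (x_1,x_2)=(0,1).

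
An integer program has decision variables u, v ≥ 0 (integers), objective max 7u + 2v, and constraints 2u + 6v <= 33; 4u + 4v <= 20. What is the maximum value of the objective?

(u,v)=(5,0): 2·5+6·0=10≤33, 4·5+4·0=20≤20, objective 35.
(u,v)=(4,1): 2·4+6·1=14≤33, 4·4+4·1=20≤20, objective 30.
(u,v)=(4,0): 2·4+6·0=8≤33, 4·4+4·0=16≤20, objective 28.
Maximum is 35 at (u,v)=(5,0).

35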